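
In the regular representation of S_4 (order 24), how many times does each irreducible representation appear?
Each irreducible V_i of dimension d_i appears with multiplicity d_i, i.e. rho_reg = (direct sum over all irreducibles V_i) d_i V_i. The irreducible dimensions for S_4 are 1, 1, 2, 3, 3: 2 irreducibles of dimension 1, each with multiplicity 1; 1 irreducible of dimension 2, with multiplicity 2; 2 irreducibles of dimension 3, each with multiplicity 3. Total dimension 2*1*1 + 1*2*2 + 2*3*3 = 24 = |G|.

Justification: General theorem: in the regular representation of a finite group G, each irreducible appears with multiplicity equal to its dimension. Check: dim(rho_reg) = sum d_i^2 = 1 + 1 + 4 + 9 + 9 = 24 = |G|.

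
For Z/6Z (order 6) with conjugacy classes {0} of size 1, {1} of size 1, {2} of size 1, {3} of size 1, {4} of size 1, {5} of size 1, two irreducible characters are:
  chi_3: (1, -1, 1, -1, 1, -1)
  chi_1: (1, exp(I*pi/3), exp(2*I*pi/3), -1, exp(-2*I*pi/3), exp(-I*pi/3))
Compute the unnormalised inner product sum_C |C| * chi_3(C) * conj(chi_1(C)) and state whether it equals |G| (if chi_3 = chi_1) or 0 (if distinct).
Sum = 0; so <chi_3, chi_1> = 0 (distinct irreducibles are orthogonal).

Argument: Compute term by term over conjugacy classes (|C| * chi_3(C) * conj(chi_1(C))):
  1*(1)*conj(1) + 1*(-1)*conj(exp(I*pi/3)) + 1*(1)*conj(exp(2*I*pi/3)) + 1*(-1)*conj(-1) + 1*(1)*conj(exp(-2*I*pi/3)) + 1*(-1)*conj(exp(-I*pi/3))
  = (1) + (-exp(-I*pi/3)) + (exp(-2*I*pi/3)) + (1) + (exp(2*I*pi/3)) + (-exp(I*pi/3))
  = 0.
(Exp terms are combined using exp(i*s)*conj(exp(i*t)) = exp(i*(s-t)), and sums of them are collapsed using the identity that for every m > 1 the m distinct m-th roots of unity sum to 0, e.g. 1 + exp(2*I*pi/3) + exp(-2*I*pi/3) = 0.)
Dividing by |G| = 6 gives 0/6 = 0, matching the row-orthogonality relation <chi_3, chi_1> = [chi_3 = chi_1].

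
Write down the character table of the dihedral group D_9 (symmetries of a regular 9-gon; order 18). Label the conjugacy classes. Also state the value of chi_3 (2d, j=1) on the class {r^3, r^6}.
Conjugacy classes: {e} of size 1, {r^1, r^8} of size 2, {r^2, r^7} of size 2, {r^3, r^6} of size 2, {r^4, r^5} of size 2, {s, sr, ..., sr^8} of size 9.
Character table:
  irrep \ class              {e} (size 1)  {r^1, r^8} (size 2)  {r^2, r^7} (size 2)  {r^3, r^6} (size 2)  {r^4, r^5} (size 2)  {s, sr, ..., sr^8} (size 9)
  chi_1 (triv)               1             1                    1                    1                    1                    1                          
  chi_2 (sign: r->1, s->-1)  1             1                    1                    1                    1                    -1                         
  chi_3 (2d, j=1)            2             2*cos(2*pi/9)        2*cos(4*pi/9)        -1                   -2*cos(pi/9)         0                          
  chi_4 (2d, j=2)            2             2*cos(4*pi/9)        -2*cos(pi/9)         -1                   2*cos(2*pi/9)        0                          
  chi_5 (2d, j=3)            2             -1                   -1                   2                    -1                   0                          
  chi_6 (2d, j=4)            2             -2*cos(pi/9)         2*cos(2*pi/9)        -1                   2*cos(4*pi/9)        0                          

Spot check: chi_3 (2d, j=1) on {r^3, r^6} = -1.

Details: D_9 has order 2*9 = 18 with 6 conjugacy classes, hence 6 irreducibles. Sum of squared dims 1 + 1 + 4 + 4 + 4 + 4 = 18 = |G|. Linear characters come from the abelianisation; the 2-dimensional irreps have character r^k -> 2*cos(2*pi*j*k/9), reflections -> 0.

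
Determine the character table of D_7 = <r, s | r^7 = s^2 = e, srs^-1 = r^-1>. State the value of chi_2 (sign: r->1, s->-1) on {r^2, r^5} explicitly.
Conjugacy classes: {e} of size 1, {r^1, r^6} of size 2, {r^2, r^5} of size 2, {r^3, r^4} of size 2, {s, sr, ..., sr^6} of size 7.
Character table:
  irrep \ class              {e} (size 1)  {r^1, r^6} (size 2)  {r^2, r^5} (size 2)  {r^3, r^4} (size 2)  {s, sr, ..., sr^6} (size 7)
  chi_1 (triv)               1             1                    1                    1                    1                          
  chi_2 (sign: r->1, s->-1)  1             1                    1                    1                    -1                         
  chi_3 (2d, j=1)            2             2*cos(2*pi/7)        -2*cos(3*pi/7)       -2*cos(pi/7)         0                          
  chi_4 (2d, j=2)            2             -2*cos(3*pi/7)       -2*cos(pi/7)         2*cos(2*pi/7)        0                          
  chi_5 (2d, j=3)            2             -2*cos(pi/7)         2*cos(2*pi/7)        -2*cos(3*pi/7)       0                          

Spot check: chi_2 (sign: r->1, s->-1) on {r^2, r^5} = 1.

Reasoning: D_7 has order 2*7 = 14 with 5 conjugacy classes, hence 5 irreducibles. Sum of squared dims 1 + 1 + 4 + 4 + 4 = 14 = |G|. Linear characters come from the abelianisation; the 2-dimensional irreps have character r^k -> 2*cos(2*pi*j*k/7), reflections -> 0.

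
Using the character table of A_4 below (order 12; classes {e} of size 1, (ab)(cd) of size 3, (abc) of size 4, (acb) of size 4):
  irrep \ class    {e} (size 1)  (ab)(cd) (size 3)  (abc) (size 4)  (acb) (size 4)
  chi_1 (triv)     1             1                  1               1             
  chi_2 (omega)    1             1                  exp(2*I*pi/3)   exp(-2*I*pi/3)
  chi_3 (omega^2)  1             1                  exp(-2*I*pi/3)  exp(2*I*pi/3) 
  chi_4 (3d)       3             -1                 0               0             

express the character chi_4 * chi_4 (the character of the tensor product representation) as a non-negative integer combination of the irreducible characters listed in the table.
chi_4 tensor chi_4 = chi_1 + chi_2 + chi_3 + 2*chi_4 (all other irreducibles have multiplicity 0).

Solution. The character of a tensor product is the pointwise product (chi_4 * chi_4)(C) = chi_4(C) * chi_4(C):
  {e}: (3)*(3), (ab)(cd): (-1)*(-1), (abc): (0)*(0), (acb): (0)*(0)
so (chi_4 * chi_4) takes values
  {e} -> 9, (ab)(cd) -> 1, (abc) -> 0, (acb) -> 0.
Now take the inner product of this character with each irreducible chi from the table, <chi_4*chi_4, chi> = (1/12) sum_C |C| (chi_4*chi_4)(C) conj(chi(C)):
  <chi_4*chi_4, chi_1> = (1/12)[1*(9)*conj(1) + 3*(1)*conj(1) + 4*(0)*conj(1) + 4*(0)*conj(1)]
      = (1/12)[(9) + (3) + (0) + (0)] = 12/12 = 1
  <chi_4*chi_4, chi_2> = (1/12)[1*(9)*conj(1) + 3*(1)*conj(1) + 4*(0)*conj(exp(2*I*pi/3)) + 4*(0)*conj(exp(-2*I*pi/3))]
      = (1/12)[(9) + (3) + (0) + (0)] = 12/12 = 1
  <chi_4*chi_4, chi_3> = (1/12)[1*(9)*conj(1) + 3*(1)*conj(1) + 4*(0)*conj(exp(-2*I*pi/3)) + 4*(0)*conj(exp(2*I*pi/3))]
      = (1/12)[(9) + (3) + (0) + (0)] = 12/12 = 1
  <chi_4*chi_4, chi_4> = (1/12)[1*(9)*conj(3) + 3*(1)*conj(-1) + 4*(0)*conj(0) + 4*(0)*conj(0)]
      = (1/12)[(27) + (-3) + (0) + (0)] = 24/12 = 2
(Exp terms are combined using exp(i*s)*conj(exp(i*t)) = exp(i*(s-t)), and sums of them are collapsed using the identity that for every m > 1 the m distinct m-th roots of unity sum to 0, e.g. 1 + exp(2*I*pi/3) + exp(-2*I*pi/3) = 0.)
Hence the multiplicities are chi_1: 1, chi_2: 1, chi_3: 1, chi_4: 2. Dimension check: dim(chi_4)*dim(chi_4) = 3*3 = 9 and sum (mult * dim) = 1*1 + 1*1 + 1*1 + 2*3 = 9.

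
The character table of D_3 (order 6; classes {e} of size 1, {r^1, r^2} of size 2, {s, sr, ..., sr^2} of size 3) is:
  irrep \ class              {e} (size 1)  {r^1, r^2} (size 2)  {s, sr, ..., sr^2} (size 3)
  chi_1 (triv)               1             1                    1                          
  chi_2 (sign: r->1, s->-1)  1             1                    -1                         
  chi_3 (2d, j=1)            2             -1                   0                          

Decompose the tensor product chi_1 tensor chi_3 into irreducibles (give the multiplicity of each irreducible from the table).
chi_1 tensor chi_3 = chi_3 (all other irreducibles have multiplicity 0).

Solution. The character of a tensor product is the pointwise product (chi_1 * chi_3)(C) = chi_1(C) * chi_3(C):
  {e}: (1)*(2), {r^1, r^2}: (1)*(-1), {s, sr, ..., sr^2}: (1)*(0)
so (chi_1 * chi_3) takes values
  {e} -> 2, {r^1, r^2} -> -1, {s, sr, ..., sr^2} -> 0.
Now take the inner product of this character with each irreducible chi from the table, <chi_1*chi_3, chi> = (1/6) sum_C |C| (chi_1*chi_3)(C) conj(chi(C)):
  <chi_1*chi_3, chi_1> = (1/6)[1*(2)*conj(1) + 2*(-1)*conj(1) + 3*(0)*conj(1)]
      = (1/6)[(2) + (-2) + (0)] = 0/6 = 0
  <chi_1*chi_3, chi_2> = (1/6)[1*(2)*conj(1) + 2*(-1)*conj(1) + 3*(0)*conj(-1)]
      = (1/6)[(2) + (-2) + (0)] = 0/6 = 0
  <chi_1*chi_3, chi_3> = (1/6)[1*(2)*conj(2) + 2*(-1)*conj(-1) + 3*(0)*conj(0)]
      = (1/6)[(4) + (2) + (0)] = 6/6 = 1
Hence the multiplicities are chi_3: 1. Dimension check: dim(chi_1)*dim(chi_3) = 1*2 = 2 and sum (mult * dim) = 1*2 = 2.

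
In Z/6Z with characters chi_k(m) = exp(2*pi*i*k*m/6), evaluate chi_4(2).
chi_4(2) = zeta_6^8 = exp(2*I*pi/3)

Reasoning: chi_4(2) = zeta_6^(4*2) = zeta_6^8. Since zeta_6^6 = 1, this equals zeta_6^2 = exp(2*pi*i*2/6) = exp(2*I*pi/3).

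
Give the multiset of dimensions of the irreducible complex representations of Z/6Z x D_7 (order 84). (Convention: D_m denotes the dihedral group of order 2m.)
Dimensions: 1, 1, 1, 1, 1, 1, 1, 1, 1, 1, 1, 1, 2, 2, 2, 2, 2, 2, 2, 2, 2, 2, 2, 2, 2, 2, 2, 2, 2, 2

There are 30 irreducibles (= number of conjugacy classes). Their dimensions d_i satisfy sum d_i^2 = |G| = 84: 1 + 1 + 1 + 1 + 1 + 1 + 1 + 1 + 1 + 1 + 1 + 1 + 4 + 4 + 4 + 4 + 4 + 4 + 4 + 4 + 4 + 4 + 4 + 4 + 4 + 4 + 4 + 4 + 4 + 4 = 84. (For the product with Z/6Z: each of the 6 1-dim characters of Z/6Z tensors with each irrep of D_7, giving 6 copies of each D_7-dimension.)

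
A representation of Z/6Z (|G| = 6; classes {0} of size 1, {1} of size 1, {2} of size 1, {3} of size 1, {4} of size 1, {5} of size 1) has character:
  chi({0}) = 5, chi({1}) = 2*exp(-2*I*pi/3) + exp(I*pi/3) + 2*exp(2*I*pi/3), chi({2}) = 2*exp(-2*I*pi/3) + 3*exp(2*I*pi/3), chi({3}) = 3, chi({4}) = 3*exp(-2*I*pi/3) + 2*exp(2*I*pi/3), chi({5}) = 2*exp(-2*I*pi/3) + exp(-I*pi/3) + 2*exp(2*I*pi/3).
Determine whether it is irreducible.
Not irreducible (reducible): <chi, chi> = 9 > 1.

Solution. <chi, chi> = (1/|G|) sum_C |C| * |chi(C)|^2 = (1/6)[1*|5|^2 + 1*|2*exp(-2*I*pi/3) + exp(I*pi/3) + 2*exp(2*I*pi/3)|^2 + 1*|2*exp(-2*I*pi/3) + 3*exp(2*I*pi/3)|^2 + 1*|3|^2 + 1*|3*exp(-2*I*pi/3) + 2*exp(2*I*pi/3)|^2 + 1*|2*exp(-2*I*pi/3) + exp(-I*pi/3) + 2*exp(2*I*pi/3)|^2]
  = (1/6)[(25) + (3) + (7) + (9) + (7) + (3)] = 54/6 = 9.
(Exp terms are combined using exp(i*s)*conj(exp(i*t)) = exp(i*(s-t)), and sums of them are collapsed using the identity that for every m > 1 the m distinct m-th roots of unity sum to 0, e.g. 1 + exp(2*I*pi/3) + exp(-2*I*pi/3) = 0.)
A character is irreducible iff <chi, chi> = 1, so this representation is reducible.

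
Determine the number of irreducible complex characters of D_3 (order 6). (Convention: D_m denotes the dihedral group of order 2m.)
3

Reasoning: The number of irreducible complex representations of a finite group equals its number of conjugacy classes. D_3 has 3 conjugacy classes ((n+3)/2 for n odd), so D_3 (order 6) has exactly 3 irreducible complex representations.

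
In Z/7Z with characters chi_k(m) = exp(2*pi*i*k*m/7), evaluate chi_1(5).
chi_1(5) = zeta_7^5 = exp(-4*I*pi/7)

chi_1(5) = zeta_7^(1*5) = zeta_7^5. Since zeta_7^7 = 1, this equals zeta_7^5 = exp(2*pi*i*5/7) = exp(-4*I*pi/7).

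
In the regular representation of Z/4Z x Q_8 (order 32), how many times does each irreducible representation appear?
Each irreducible V_i of dimension d_i appears with multiplicity d_i, i.e. rho_reg = (direct sum over all irreducibles V_i) d_i V_i. The irreducible dimensions for Z/4Z x Q_8 are 1, 1, 1, 1, 1, 1, 1, 1, 1, 1, 1, 1, 1, 1, 1, 1, 2, 2, 2, 2: 16 irreducibles of dimension 1, each with multiplicity 1; 4 irreducibles of dimension 2, each with multiplicity 2. Total dimension 16*1*1 + 4*2*2 = 32 = |G|.

Details: General theorem: in the regular representation of a finite group G, each irreducible appears with multiplicity equal to its dimension. Check: dim(rho_reg) = sum d_i^2 = 1 + 1 + 1 + 1 + 1 + 1 + 1 + 1 + 1 + 1 + 1 + 1 + 1 + 1 + 1 + 1 + 4 + 4 + 4 + 4 = 32 = |G|.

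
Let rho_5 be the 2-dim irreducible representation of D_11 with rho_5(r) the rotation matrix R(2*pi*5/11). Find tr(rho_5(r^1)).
chi_{rho_5}(r^1) = 2*cos(2*pi*5*1/11) = -2*cos(pi/11)

Working: rho_5(r^1) is rotation by angle 2*pi*5*1/11, whose trace is 2*cos(2*pi*5*1/11) = -2*cos(pi/11).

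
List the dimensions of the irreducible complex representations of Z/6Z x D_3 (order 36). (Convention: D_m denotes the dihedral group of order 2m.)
Dimensions: 1, 1, 1, 1, 1, 1, 1, 1, 1, 1, 1, 1, 2, 2, 2, 2, 2, 2

Why: There are 18 irreducibles (= number of conjugacy classes). Their dimensions d_i satisfy sum d_i^2 = |G| = 36: 1 + 1 + 1 + 1 + 1 + 1 + 1 + 1 + 1 + 1 + 1 + 1 + 4 + 4 + 4 + 4 + 4 + 4 = 36. (For the product with Z/6Z: each of the 6 1-dim characters of Z/6Z tensors with each irrep of D_3, giving 6 copies of each D_3-dimension.)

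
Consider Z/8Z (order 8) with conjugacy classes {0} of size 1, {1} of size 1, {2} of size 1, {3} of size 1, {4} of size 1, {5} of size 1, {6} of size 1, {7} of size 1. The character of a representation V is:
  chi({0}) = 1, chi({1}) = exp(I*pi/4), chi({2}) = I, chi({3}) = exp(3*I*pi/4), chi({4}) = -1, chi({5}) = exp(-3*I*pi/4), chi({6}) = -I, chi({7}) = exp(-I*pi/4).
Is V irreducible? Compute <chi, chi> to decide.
Irreducible: <chi, chi> = 1.

Reasoning: <chi, chi> = (1/|G|) sum_C |C| * |chi(C)|^2 = (1/8)[1*|1|^2 + 1*|exp(I*pi/4)|^2 + 1*|I|^2 + 1*|exp(3*I*pi/4)|^2 + 1*|-1|^2 + 1*|exp(-3*I*pi/4)|^2 + 1*|-I|^2 + 1*|exp(-I*pi/4)|^2]
  = (1/8)[(1) + (1) + (1) + (1) + (1) + (1) + (1) + (1)] = 8/8 = 1.
(Exp terms are combined using exp(i*s)*conj(exp(i*t)) = exp(i*(s-t)), and sums of them are collapsed using the identity that for every m > 1 the m distinct m-th roots of unity sum to 0, e.g. 1 + exp(2*I*pi/3) + exp(-2*I*pi/3) = 0.)
A character is irreducible iff <chi, chi> = 1, so this representation is irreducible.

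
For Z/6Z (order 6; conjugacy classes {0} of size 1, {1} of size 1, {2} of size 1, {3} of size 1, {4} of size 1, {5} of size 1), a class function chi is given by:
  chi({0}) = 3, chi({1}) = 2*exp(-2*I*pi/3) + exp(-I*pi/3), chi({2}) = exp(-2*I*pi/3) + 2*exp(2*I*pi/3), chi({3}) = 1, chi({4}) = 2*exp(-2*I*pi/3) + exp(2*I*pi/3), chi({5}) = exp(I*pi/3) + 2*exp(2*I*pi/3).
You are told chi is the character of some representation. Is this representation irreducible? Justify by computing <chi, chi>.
Not irreducible (reducible): <chi, chi> = 5 > 1.

Why: <chi, chi> = (1/|G|) sum_C |C| * |chi(C)|^2 = (1/6)[1*|3|^2 + 1*|2*exp(-2*I*pi/3) + exp(-I*pi/3)|^2 + 1*|exp(-2*I*pi/3) + 2*exp(2*I*pi/3)|^2 + 1*|1|^2 + 1*|2*exp(-2*I*pi/3) + exp(2*I*pi/3)|^2 + 1*|exp(I*pi/3) + 2*exp(2*I*pi/3)|^2]
  = (1/6)[(9) + (7) + (3) + (1) + (3) + (7)] = 30/6 = 5.
(Exp terms are combined using exp(i*s)*conj(exp(i*t)) = exp(i*(s-t)), and sums of them are collapsed using the identity that for every m > 1 the m distinct m-th roots of unity sum to 0, e.g. 1 + exp(2*I*pi/3) + exp(-2*I*pi/3) = 0.)
A character is irreducible iff <chi, chi> = 1, so this representation is reducible.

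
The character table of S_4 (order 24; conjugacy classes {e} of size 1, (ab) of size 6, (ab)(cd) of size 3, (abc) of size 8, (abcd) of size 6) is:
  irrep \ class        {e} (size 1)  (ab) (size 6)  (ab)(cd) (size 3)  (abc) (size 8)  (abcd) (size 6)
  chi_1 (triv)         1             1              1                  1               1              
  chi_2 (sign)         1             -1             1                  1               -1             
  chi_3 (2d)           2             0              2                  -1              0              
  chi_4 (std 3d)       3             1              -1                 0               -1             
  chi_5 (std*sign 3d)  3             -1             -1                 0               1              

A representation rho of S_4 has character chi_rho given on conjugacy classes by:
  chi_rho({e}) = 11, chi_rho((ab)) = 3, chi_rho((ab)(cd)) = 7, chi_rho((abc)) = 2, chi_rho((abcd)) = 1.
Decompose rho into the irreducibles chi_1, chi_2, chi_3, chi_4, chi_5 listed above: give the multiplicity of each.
Multiplicities: chi_1: 3, chi_2: 1, chi_3: 2, chi_4: 1, chi_5: 0.

Solution. Use <chi_rho, chi> = (1/|G|) sum_C |C| * chi_rho(C) * conj(chi(C)) with |G| = 24 for each irreducible chi in the table:
  <chi_rho, chi_1> = (1/24)[1*(11)*conj(1) + 6*(3)*conj(1) + 3*(7)*conj(1) + 8*(2)*conj(1) + 6*(1)*conj(1)]
      = (1/24)[(11) + (18) + (21) + (16) + (6)] = 72/24 = 3
  <chi_rho, chi_2> = (1/24)[1*(11)*conj(1) + 6*(3)*conj(-1) + 3*(7)*conj(1) + 8*(2)*conj(1) + 6*(1)*conj(-1)]
      = (1/24)[(11) + (-18) + (21) + (16) + (-6)] = 24/24 = 1
  <chi_rho, chi_3> = (1/24)[1*(11)*conj(2) + 6*(3)*conj(0) + 3*(7)*conj(2) + 8*(2)*conj(-1) + 6*(1)*conj(0)]
      = (1/24)[(22) + (0) + (42) + (-16) + (0)] = 48/24 = 2
  <chi_rho, chi_4> = (1/24)[1*(11)*conj(3) + 6*(3)*conj(1) + 3*(7)*conj(-1) + 8*(2)*conj(0) + 6*(1)*conj(-1)]
      = (1/24)[(33) + (18) + (-21) + (0) + (-6)] = 24/24 = 1
  <chi_rho, chi_5> = (1/24)[1*(11)*conj(3) + 6*(3)*conj(-1) + 3*(7)*conj(-1) + 8*(2)*conj(0) + 6*(1)*conj(1)]
      = (1/24)[(33) + (-18) + (-21) + (0) + (6)] = 0/24 = 0
Dimension check: dim(rho) = sum (mult * dim) = 3*1 + 1*1 + 2*2 + 1*3 + 0*3 = 11 = chi_rho(e) = 11.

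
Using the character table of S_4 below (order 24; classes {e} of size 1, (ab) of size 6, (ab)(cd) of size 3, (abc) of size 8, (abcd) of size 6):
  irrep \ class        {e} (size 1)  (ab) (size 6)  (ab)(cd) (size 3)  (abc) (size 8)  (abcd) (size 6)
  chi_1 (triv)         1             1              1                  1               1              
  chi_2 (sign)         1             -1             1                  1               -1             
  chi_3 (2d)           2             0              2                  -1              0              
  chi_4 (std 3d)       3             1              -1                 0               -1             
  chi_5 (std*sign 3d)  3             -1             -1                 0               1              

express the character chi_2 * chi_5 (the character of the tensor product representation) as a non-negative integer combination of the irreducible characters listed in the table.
chi_2 tensor chi_5 = chi_4 (all other irreducibles have multiplicity 0).

Details: The character of a tensor product is the pointwise product (chi_2 * chi_5)(C) = chi_2(C) * chi_5(C):
  {e}: (1)*(3), (ab): (-1)*(-1), (ab)(cd): (1)*(-1), (abc): (1)*(0), (abcd): (-1)*(1)
so (chi_2 * chi_5) takes values
  {e} -> 3, (ab) -> 1, (ab)(cd) -> -1, (abc) -> 0, (abcd) -> -1.
Now take the inner product of this character with each irreducible chi from the table, <chi_2*chi_5, chi> = (1/24) sum_C |C| (chi_2*chi_5)(C) conj(chi(C)):
  <chi_2*chi_5, chi_1> = (1/24)[1*(3)*conj(1) + 6*(1)*conj(1) + 3*(-1)*conj(1) + 8*(0)*conj(1) + 6*(-1)*conj(1)]
      = (1/24)[(3) + (6) + (-3) + (0) + (-6)] = 0/24 = 0
  <chi_2*chi_5, chi_2> = (1/24)[1*(3)*conj(1) + 6*(1)*conj(-1) + 3*(-1)*conj(1) + 8*(0)*conj(1) + 6*(-1)*conj(-1)]
      = (1/24)[(3) + (-6) + (-3) + (0) + (6)] = 0/24 = 0
  <chi_2*chi_5, chi_3> = (1/24)[1*(3)*conj(2) + 6*(1)*conj(0) + 3*(-1)*conj(2) + 8*(0)*conj(-1) + 6*(-1)*conj(0)]
      = (1/24)[(6) + (0) + (-6) + (0) + (0)] = 0/24 = 0
  <chi_2*chi_5, chi_4> = (1/24)[1*(3)*conj(3) + 6*(1)*conj(1) + 3*(-1)*conj(-1) + 8*(0)*conj(0) + 6*(-1)*conj(-1)]
      = (1/24)[(9) + (6) + (3) + (0) + (6)] = 24/24 = 1
  <chi_2*chi_5, chi_5> = (1/24)[1*(3)*conj(3) + 6*(1)*conj(-1) + 3*(-1)*conj(-1) + 8*(0)*conj(0) + 6*(-1)*conj(1)]
      = (1/24)[(9) + (-6) + (3) + (0) + (-6)] = 0/24 = 0
Hence the multiplicities are chi_4: 1. Dimension check: dim(chi_2)*dim(chi_5) = 1*3 = 3 and sum (mult * dim) = 1*3 = 3.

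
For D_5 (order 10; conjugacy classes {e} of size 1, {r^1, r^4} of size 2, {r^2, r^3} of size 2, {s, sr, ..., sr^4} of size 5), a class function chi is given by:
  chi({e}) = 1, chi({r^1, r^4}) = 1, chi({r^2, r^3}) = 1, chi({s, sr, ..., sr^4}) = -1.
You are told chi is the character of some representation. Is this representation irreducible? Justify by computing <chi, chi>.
Irreducible: <chi, chi> = 1.

Argument: <chi, chi> = (1/|G|) sum_C |C| * |chi(C)|^2 = (1/10)[1*|1|^2 + 2*|1|^2 + 2*|1|^2 + 5*|-1|^2]
  = (1/10)[(1) + (2) + (2) + (5)] = 10/10 = 1.
A character is irreducible iff <chi, chi> = 1, so this representation is irreducible.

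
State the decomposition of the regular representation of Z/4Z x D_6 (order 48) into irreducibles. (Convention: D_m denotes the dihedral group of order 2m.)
Each irreducible V_i of dimension d_i appears with multiplicity d_i, i.e. rho_reg = (direct sum over all irreducibles V_i) d_i V_i. The irreducible dimensions for Z/4Z x D_6 are 1, 1, 1, 1, 1, 1, 1, 1, 1, 1, 1, 1, 1, 1, 1, 1, 2, 2, 2, 2, 2, 2, 2, 2: 16 irreducibles of dimension 1, each with multiplicity 1; 8 irreducibles of dimension 2, each with multiplicity 2. Total dimension 16*1*1 + 8*2*2 = 48 = |G|.

Solution. General theorem: in the regular representation of a finite group G, each irreducible appears with multiplicity equal to its dimension. Check: dim(rho_reg) = sum d_i^2 = 1 + 1 + 1 + 1 + 1 + 1 + 1 + 1 + 1 + 1 + 1 + 1 + 1 + 1 + 1 + 1 + 4 + 4 + 4 + 4 + 4 + 4 + 4 + 4 = 48 = |G|.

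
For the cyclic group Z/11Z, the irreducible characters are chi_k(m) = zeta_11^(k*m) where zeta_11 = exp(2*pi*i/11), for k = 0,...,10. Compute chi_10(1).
chi_10(1) = zeta_11^10 = exp(-2*I*pi/11)

Details: chi_10(1) = zeta_11^(10*1) = zeta_11^10. Since zeta_11^11 = 1, this equals zeta_11^10 = exp(2*pi*i*10/11) = exp(-2*I*pi/11).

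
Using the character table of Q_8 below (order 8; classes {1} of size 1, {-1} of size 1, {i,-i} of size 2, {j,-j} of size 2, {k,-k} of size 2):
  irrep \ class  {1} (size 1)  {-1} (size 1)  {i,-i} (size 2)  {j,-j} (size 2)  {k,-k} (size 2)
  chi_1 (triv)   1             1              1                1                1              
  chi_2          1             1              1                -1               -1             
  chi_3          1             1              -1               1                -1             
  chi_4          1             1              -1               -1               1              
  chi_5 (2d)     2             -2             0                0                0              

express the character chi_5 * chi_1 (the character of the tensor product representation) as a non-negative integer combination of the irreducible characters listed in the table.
chi_5 tensor chi_1 = chi_5 (all other irreducibles have multiplicity 0).

Why: The character of a tensor product is the pointwise product (chi_5 * chi_1)(C) = chi_5(C) * chi_1(C):
  {1}: (2)*(1), {-1}: (-2)*(1), {i,-i}: (0)*(1), {j,-j}: (0)*(1), {k,-k}: (0)*(1)
so (chi_5 * chi_1) takes values
  {1} -> 2, {-1} -> -2, {i,-i} -> 0, {j,-j} -> 0, {k,-k} -> 0.
Now take the inner product of this character with each irreducible chi from the table, <chi_5*chi_1, chi> = (1/8) sum_C |C| (chi_5*chi_1)(C) conj(chi(C)):
  <chi_5*chi_1, chi_1> = (1/8)[1*(2)*conj(1) + 1*(-2)*conj(1) + 2*(0)*conj(1) + 2*(0)*conj(1) + 2*(0)*conj(1)]
      = (1/8)[(2) + (-2) + (0) + (0) + (0)] = 0/8 = 0
  <chi_5*chi_1, chi_2> = (1/8)[1*(2)*conj(1) + 1*(-2)*conj(1) + 2*(0)*conj(1) + 2*(0)*conj(-1) + 2*(0)*conj(-1)]
      = (1/8)[(2) + (-2) + (0) + (0) + (0)] = 0/8 = 0
  <chi_5*chi_1, chi_3> = (1/8)[1*(2)*conj(1) + 1*(-2)*conj(1) + 2*(0)*conj(-1) + 2*(0)*conj(1) + 2*(0)*conj(-1)]
      = (1/8)[(2) + (-2) + (0) + (0) + (0)] = 0/8 = 0
  <chi_5*chi_1, chi_4> = (1/8)[1*(2)*conj(1) + 1*(-2)*conj(1) + 2*(0)*conj(-1) + 2*(0)*conj(-1) + 2*(0)*conj(1)]
      = (1/8)[(2) + (-2) + (0) + (0) + (0)] = 0/8 = 0
  <chi_5*chi_1, chi_5> = (1/8)[1*(2)*conj(2) + 1*(-2)*conj(-2) + 2*(0)*conj(0) + 2*(0)*conj(0) + 2*(0)*conj(0)]
      = (1/8)[(4) + (4) + (0) + (0) + (0)] = 8/8 = 1
Hence the multiplicities are chi_5: 1. Dimension check: dim(chi_5)*dim(chi_1) = 2*1 = 2 and sum (mult * dim) = 1*2 = 2.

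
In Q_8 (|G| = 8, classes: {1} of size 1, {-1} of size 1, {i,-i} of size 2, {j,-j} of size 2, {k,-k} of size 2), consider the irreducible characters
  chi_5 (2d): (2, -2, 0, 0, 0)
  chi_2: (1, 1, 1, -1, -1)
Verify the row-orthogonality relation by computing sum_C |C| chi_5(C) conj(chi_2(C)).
Sum = 0; so <chi_5, chi_2> = 0 (distinct irreducibles are orthogonal).

Explanation: Compute term by term over conjugacy classes (|C| * chi_5(C) * conj(chi_2(C))):
  1*(2)*conj(1) + 1*(-2)*conj(1) + 2*(0)*conj(1) + 2*(0)*conj(-1) + 2*(0)*conj(-1)
  = (2) + (-2) + (0) + (0) + (0)
  = 0.
Dividing by |G| = 8 gives 0/8 = 0, matching the row-orthogonality relation <chi_5, chi_2> = [chi_5 = chi_2].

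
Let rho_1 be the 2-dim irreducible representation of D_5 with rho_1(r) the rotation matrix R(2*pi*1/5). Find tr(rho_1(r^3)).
chi_{rho_1}(r^3) = 2*cos(2*pi*1*3/5) = -sqrt(5)/2 - 1/2

Explanation: rho_1(r^3) is rotation by angle 2*pi*1*3/5, whose trace is 2*cos(2*pi*1*3/5) = -sqrt(5)/2 - 1/2.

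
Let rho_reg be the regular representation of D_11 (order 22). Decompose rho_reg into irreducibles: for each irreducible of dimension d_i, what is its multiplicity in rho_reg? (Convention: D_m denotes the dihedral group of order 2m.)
Each irreducible V_i of dimension d_i appears with multiplicity d_i, i.e. rho_reg = (direct sum over all irreducibles V_i) d_i V_i. The irreducible dimensions for D_11 are 1, 1, 2, 2, 2, 2, 2: 2 irreducibles of dimension 1, each with multiplicity 1; 5 irreducibles of dimension 2, each with multiplicity 2. Total dimension 2*1*1 + 5*2*2 = 22 = |G|.

Proof sketch: General theorem: in the regular representation of a finite group G, each irreducible appears with multiplicity equal to its dimension. Check: dim(rho_reg) = sum d_i^2 = 1 + 1 + 4 + 4 + 4 + 4 + 4 = 22 = |G|.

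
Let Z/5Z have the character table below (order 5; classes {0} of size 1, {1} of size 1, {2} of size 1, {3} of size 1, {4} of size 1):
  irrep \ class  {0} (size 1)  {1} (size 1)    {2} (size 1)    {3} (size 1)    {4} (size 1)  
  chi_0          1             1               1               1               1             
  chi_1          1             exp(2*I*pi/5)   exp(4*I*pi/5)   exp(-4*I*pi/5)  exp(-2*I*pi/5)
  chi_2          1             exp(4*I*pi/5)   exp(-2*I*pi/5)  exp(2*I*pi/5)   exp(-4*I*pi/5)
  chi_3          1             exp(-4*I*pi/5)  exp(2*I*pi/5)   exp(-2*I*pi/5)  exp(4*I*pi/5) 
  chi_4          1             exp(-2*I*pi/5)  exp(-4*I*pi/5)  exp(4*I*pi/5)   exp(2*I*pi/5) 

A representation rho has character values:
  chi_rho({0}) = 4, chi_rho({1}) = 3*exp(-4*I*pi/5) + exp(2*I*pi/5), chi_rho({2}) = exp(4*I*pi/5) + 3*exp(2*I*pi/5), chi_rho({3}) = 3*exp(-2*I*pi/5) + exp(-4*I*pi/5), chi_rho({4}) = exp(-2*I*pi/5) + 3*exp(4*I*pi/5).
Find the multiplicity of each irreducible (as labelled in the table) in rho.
Multiplicities: chi_0: 0, chi_1: 1, chi_2: 0, chi_3: 3, chi_4: 0.

Use <chi_rho, chi> = (1/|G|) sum_C |C| * chi_rho(C) * conj(chi(C)) with |G| = 5 for each irreducible chi in the table:
  <chi_rho, chi_0> = (1/5)[1*(4)*conj(1) + 1*(3*exp(-4*I*pi/5) + exp(2*I*pi/5))*conj(1) + 1*(exp(4*I*pi/5) + 3*exp(2*I*pi/5))*conj(1) + 1*(3*exp(-2*I*pi/5) + exp(-4*I*pi/5))*conj(1) + 1*(exp(-2*I*pi/5) + 3*exp(4*I*pi/5))*conj(1)]
      = (1/5)[(4) + (3*exp(-4*I*pi/5) + exp(2*I*pi/5)) + (exp(4*I*pi/5) + 3*exp(2*I*pi/5)) + (3*exp(-2*I*pi/5) + exp(-4*I*pi/5)) + (exp(-2*I*pi/5) + 3*exp(4*I*pi/5))] = 0/5 = 0
  <chi_rho, chi_1> = (1/5)[1*(4)*conj(1) + 1*(3*exp(-4*I*pi/5) + exp(2*I*pi/5))*conj(exp(2*I*pi/5)) + 1*(exp(4*I*pi/5) + 3*exp(2*I*pi/5))*conj(exp(4*I*pi/5)) + 1*(3*exp(-2*I*pi/5) + exp(-4*I*pi/5))*conj(exp(-4*I*pi/5)) + 1*(exp(-2*I*pi/5) + 3*exp(4*I*pi/5))*conj(exp(-2*I*pi/5))]
      = (1/5)[(4) + (1 + 3*exp(4*I*pi/5)) + (1 + 3*exp(-2*I*pi/5)) + (1 + 3*exp(2*I*pi/5)) + (1 + 3*exp(-4*I*pi/5))] = 5/5 = 1
  <chi_rho, chi_2> = (1/5)[1*(4)*conj(1) + 1*(3*exp(-4*I*pi/5) + exp(2*I*pi/5))*conj(exp(4*I*pi/5)) + 1*(exp(4*I*pi/5) + 3*exp(2*I*pi/5))*conj(exp(-2*I*pi/5)) + 1*(3*exp(-2*I*pi/5) + exp(-4*I*pi/5))*conj(exp(2*I*pi/5)) + 1*(exp(-2*I*pi/5) + 3*exp(4*I*pi/5))*conj(exp(-4*I*pi/5))]
      = (1/5)[(4) + (exp(-2*I*pi/5) + 3*exp(2*I*pi/5)) + (exp(-4*I*pi/5) + 3*exp(4*I*pi/5)) + (3*exp(-4*I*pi/5) + exp(4*I*pi/5)) + (3*exp(-2*I*pi/5) + exp(2*I*pi/5))] = 0/5 = 0
  <chi_rho, chi_3> = (1/5)[1*(4)*conj(1) + 1*(3*exp(-4*I*pi/5) + exp(2*I*pi/5))*conj(exp(-4*I*pi/5)) + 1*(exp(4*I*pi/5) + 3*exp(2*I*pi/5))*conj(exp(2*I*pi/5)) + 1*(3*exp(-2*I*pi/5) + exp(-4*I*pi/5))*conj(exp(-2*I*pi/5)) + 1*(exp(-2*I*pi/5) + 3*exp(4*I*pi/5))*conj(exp(4*I*pi/5))]
      = (1/5)[(4) + (3 + exp(-4*I*pi/5)) + (3 + exp(2*I*pi/5)) + (3 + exp(-2*I*pi/5)) + (3 + exp(4*I*pi/5))] = 15/5 = 3
  <chi_rho, chi_4> = (1/5)[1*(4)*conj(1) + 1*(3*exp(-4*I*pi/5) + exp(2*I*pi/5))*conj(exp(-2*I*pi/5)) + 1*(exp(4*I*pi/5) + 3*exp(2*I*pi/5))*conj(exp(-4*I*pi/5)) + 1*(3*exp(-2*I*pi/5) + exp(-4*I*pi/5))*conj(exp(4*I*pi/5)) + 1*(exp(-2*I*pi/5) + 3*exp(4*I*pi/5))*conj(exp(2*I*pi/5))]
      = (1/5)[(4) + (3*exp(-2*I*pi/5) + exp(4*I*pi/5)) + (3*exp(-4*I*pi/5) + exp(-2*I*pi/5)) + (exp(2*I*pi/5) + 3*exp(4*I*pi/5)) + (exp(-4*I*pi/5) + 3*exp(2*I*pi/5))] = 0/5 = 0
(Exp terms are combined using exp(i*s)*conj(exp(i*t)) = exp(i*(s-t)), and sums of them are collapsed using the identity that for every m > 1 the m distinct m-th roots of unity sum to 0, e.g. 1 + exp(2*I*pi/3) + exp(-2*I*pi/3) = 0.)
Dimension check: dim(rho) = sum (mult * dim) = 0*1 + 1*1 + 0*1 + 3*1 + 0*1 = 4 = chi_rho(e) = 4.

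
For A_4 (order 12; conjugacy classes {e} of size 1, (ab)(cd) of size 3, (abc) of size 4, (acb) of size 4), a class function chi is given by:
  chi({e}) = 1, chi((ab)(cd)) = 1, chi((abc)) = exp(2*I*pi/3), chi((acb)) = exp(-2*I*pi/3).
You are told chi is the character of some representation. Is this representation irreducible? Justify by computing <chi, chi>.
Irreducible: <chi, chi> = 1.

Why: <chi, chi> = (1/|G|) sum_C |C| * |chi(C)|^2 = (1/12)[1*|1|^2 + 3*|1|^2 + 4*|exp(2*I*pi/3)|^2 + 4*|exp(-2*I*pi/3)|^2]
  = (1/12)[(1) + (3) + (4) + (4)] = 12/12 = 1.
(Exp terms are combined using exp(i*s)*conj(exp(i*t)) = exp(i*(s-t)), and sums of them are collapsed using the identity that for every m > 1 the m distinct m-th roots of unity sum to 0, e.g. 1 + exp(2*I*pi/3) + exp(-2*I*pi/3) = 0.)
A character is irreducible iff <chi, chi> = 1, so this representation is irreducible.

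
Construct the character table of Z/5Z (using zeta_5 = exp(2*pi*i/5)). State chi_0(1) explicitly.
Character table of Z/5Z (irreps indexed chi_0,...,chi_4 with chi_k(m) = zeta_5^(k*m), zeta_5 = exp(2*pi*i/5)):
  irrep \ class  {0} (size 1)  {1} (size 1)    {2} (size 1)    {3} (size 1)    {4} (size 1)  
  chi_0          1             1               1               1               1             
  chi_1          1             exp(2*I*pi/5)   exp(4*I*pi/5)   exp(-4*I*pi/5)  exp(-2*I*pi/5)
  chi_2          1             exp(4*I*pi/5)   exp(-2*I*pi/5)  exp(2*I*pi/5)   exp(-4*I*pi/5)
  chi_3          1             exp(-4*I*pi/5)  exp(2*I*pi/5)   exp(-2*I*pi/5)  exp(4*I*pi/5) 
  chi_4          1             exp(-2*I*pi/5)  exp(-4*I*pi/5)  exp(4*I*pi/5)   exp(2*I*pi/5) 

Spot check: chi_0(1) = zeta_5^(0*1) = zeta_5^0 = 1.

Derivation: Z/5Z is abelian, so all 5 irreducible complex representations are 1-dimensional. They are given by chi_k(m) = zeta_5^(k*m) for k = 0,...,4. Row orthogonality: sum_m chi_k(m) conj(chi_l(m)) = 5 * [k = l].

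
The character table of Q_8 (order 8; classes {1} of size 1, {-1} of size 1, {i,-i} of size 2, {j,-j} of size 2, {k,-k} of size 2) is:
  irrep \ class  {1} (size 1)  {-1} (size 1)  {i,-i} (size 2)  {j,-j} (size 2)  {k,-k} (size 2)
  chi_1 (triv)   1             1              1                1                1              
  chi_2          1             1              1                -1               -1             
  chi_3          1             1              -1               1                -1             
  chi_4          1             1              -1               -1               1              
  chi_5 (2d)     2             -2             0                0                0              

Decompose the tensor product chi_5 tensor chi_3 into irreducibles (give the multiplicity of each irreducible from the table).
chi_5 tensor chi_3 = chi_5 (all other irreducibles have multiplicity 0).

Argument: The character of a tensor product is the pointwise product (chi_5 * chi_3)(C) = chi_5(C) * chi_3(C):
  {1}: (2)*(1), {-1}: (-2)*(1), {i,-i}: (0)*(-1), {j,-j}: (0)*(1), {k,-k}: (0)*(-1)
so (chi_5 * chi_3) takes values
  {1} -> 2, {-1} -> -2, {i,-i} -> 0, {j,-j} -> 0, {k,-k} -> 0.
Now take the inner product of this character with each irreducible chi from the table, <chi_5*chi_3, chi> = (1/8) sum_C |C| (chi_5*chi_3)(C) conj(chi(C)):
  <chi_5*chi_3, chi_1> = (1/8)[1*(2)*conj(1) + 1*(-2)*conj(1) + 2*(0)*conj(1) + 2*(0)*conj(1) + 2*(0)*conj(1)]
      = (1/8)[(2) + (-2) + (0) + (0) + (0)] = 0/8 = 0
  <chi_5*chi_3, chi_2> = (1/8)[1*(2)*conj(1) + 1*(-2)*conj(1) + 2*(0)*conj(1) + 2*(0)*conj(-1) + 2*(0)*conj(-1)]
      = (1/8)[(2) + (-2) + (0) + (0) + (0)] = 0/8 = 0
  <chi_5*chi_3, chi_3> = (1/8)[1*(2)*conj(1) + 1*(-2)*conj(1) + 2*(0)*conj(-1) + 2*(0)*conj(1) + 2*(0)*conj(-1)]
      = (1/8)[(2) + (-2) + (0) + (0) + (0)] = 0/8 = 0
  <chi_5*chi_3, chi_4> = (1/8)[1*(2)*conj(1) + 1*(-2)*conj(1) + 2*(0)*conj(-1) + 2*(0)*conj(-1) + 2*(0)*conj(1)]
      = (1/8)[(2) + (-2) + (0) + (0) + (0)] = 0/8 = 0
  <chi_5*chi_3, chi_5> = (1/8)[1*(2)*conj(2) + 1*(-2)*conj(-2) + 2*(0)*conj(0) + 2*(0)*conj(0) + 2*(0)*conj(0)]
      = (1/8)[(4) + (4) + (0) + (0) + (0)] = 8/8 = 1
Hence the multiplicities are chi_5: 1. Dimension check: dim(chi_5)*dim(chi_3) = 2*1 = 2 and sum (mult * dim) = 1*2 = 2.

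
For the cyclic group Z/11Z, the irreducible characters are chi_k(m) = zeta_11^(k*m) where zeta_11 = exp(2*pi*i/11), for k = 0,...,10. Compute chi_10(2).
chi_10(2) = zeta_11^20 = exp(-4*I*pi/11)

Working: chi_10(2) = zeta_11^(10*2) = zeta_11^20. Since zeta_11^11 = 1, this equals zeta_11^9 = exp(2*pi*i*9/11) = exp(-4*I*pi/11).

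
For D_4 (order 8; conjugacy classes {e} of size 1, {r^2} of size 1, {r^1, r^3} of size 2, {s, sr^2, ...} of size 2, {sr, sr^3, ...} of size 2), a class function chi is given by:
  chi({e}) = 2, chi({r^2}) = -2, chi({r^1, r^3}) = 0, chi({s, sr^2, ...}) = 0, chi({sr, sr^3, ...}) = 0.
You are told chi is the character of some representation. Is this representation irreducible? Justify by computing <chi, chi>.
Irreducible: <chi, chi> = 1.

Explanation: <chi, chi> = (1/|G|) sum_C |C| * |chi(C)|^2 = (1/8)[1*|2|^2 + 1*|-2|^2 + 2*|0|^2 + 2*|0|^2 + 2*|0|^2]
  = (1/8)[(4) + (4) + (0) + (0) + (0)] = 8/8 = 1.
A character is irreducible iff <chi, chi> = 1, so this representation is irreducible.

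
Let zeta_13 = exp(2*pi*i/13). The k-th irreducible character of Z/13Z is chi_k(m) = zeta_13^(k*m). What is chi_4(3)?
chi_4(3) = zeta_13^12 = exp(-2*I*pi/13)

Derivation: chi_4(3) = zeta_13^(4*3) = zeta_13^12. Since zeta_13^13 = 1, this equals zeta_13^12 = exp(2*pi*i*12/13) = exp(-2*I*pi/13).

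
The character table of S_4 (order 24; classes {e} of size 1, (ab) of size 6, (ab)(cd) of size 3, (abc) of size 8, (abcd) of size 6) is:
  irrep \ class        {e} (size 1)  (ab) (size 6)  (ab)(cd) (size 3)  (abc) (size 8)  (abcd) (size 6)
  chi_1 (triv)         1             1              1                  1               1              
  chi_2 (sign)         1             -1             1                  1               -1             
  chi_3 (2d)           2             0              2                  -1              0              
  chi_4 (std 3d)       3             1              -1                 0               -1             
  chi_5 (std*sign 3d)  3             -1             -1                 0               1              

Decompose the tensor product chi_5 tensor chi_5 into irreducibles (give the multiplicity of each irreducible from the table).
chi_5 tensor chi_5 = chi_1 + chi_3 + chi_4 + chi_5 (all other irreducibles have multiplicity 0).

Reasoning: The character of a tensor product is the pointwise product (chi_5 * chi_5)(C) = chi_5(C) * chi_5(C):
  {e}: (3)*(3), (ab): (-1)*(-1), (ab)(cd): (-1)*(-1), (abc): (0)*(0), (abcd): (1)*(1)
so (chi_5 * chi_5) takes values
  {e} -> 9, (ab) -> 1, (ab)(cd) -> 1, (abc) -> 0, (abcd) -> 1.
Now take the inner product of this character with each irreducible chi from the table, <chi_5*chi_5, chi> = (1/24) sum_C |C| (chi_5*chi_5)(C) conj(chi(C)):
  <chi_5*chi_5, chi_1> = (1/24)[1*(9)*conj(1) + 6*(1)*conj(1) + 3*(1)*conj(1) + 8*(0)*conj(1) + 6*(1)*conj(1)]
      = (1/24)[(9) + (6) + (3) + (0) + (6)] = 24/24 = 1
  <chi_5*chi_5, chi_2> = (1/24)[1*(9)*conj(1) + 6*(1)*conj(-1) + 3*(1)*conj(1) + 8*(0)*conj(1) + 6*(1)*conj(-1)]
      = (1/24)[(9) + (-6) + (3) + (0) + (-6)] = 0/24 = 0
  <chi_5*chi_5, chi_3> = (1/24)[1*(9)*conj(2) + 6*(1)*conj(0) + 3*(1)*conj(2) + 8*(0)*conj(-1) + 6*(1)*conj(0)]
      = (1/24)[(18) + (0) + (6) + (0) + (0)] = 24/24 = 1
  <chi_5*chi_5, chi_4> = (1/24)[1*(9)*conj(3) + 6*(1)*conj(1) + 3*(1)*conj(-1) + 8*(0)*conj(0) + 6*(1)*conj(-1)]
      = (1/24)[(27) + (6) + (-3) + (0) + (-6)] = 24/24 = 1
  <chi_5*chi_5, chi_5> = (1/24)[1*(9)*conj(3) + 6*(1)*conj(-1) + 3*(1)*conj(-1) + 8*(0)*conj(0) + 6*(1)*conj(1)]
      = (1/24)[(27) + (-6) + (-3) + (0) + (6)] = 24/24 = 1
Hence the multiplicities are chi_1: 1, chi_3: 1, chi_4: 1, chi_5: 1. Dimension check: dim(chi_5)*dim(chi_5) = 3*3 = 9 and sum (mult * dim) = 1*1 + 1*2 + 1*3 + 1*3 = 9.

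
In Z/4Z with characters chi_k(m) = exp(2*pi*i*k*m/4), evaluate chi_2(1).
chi_2(1) = zeta_4^2 = -1

Derivation: chi_2(1) = zeta_4^(2*1) = zeta_4^2. Since zeta_4^4 = 1, this equals zeta_4^2 = exp(2*pi*i*2/4) = -1.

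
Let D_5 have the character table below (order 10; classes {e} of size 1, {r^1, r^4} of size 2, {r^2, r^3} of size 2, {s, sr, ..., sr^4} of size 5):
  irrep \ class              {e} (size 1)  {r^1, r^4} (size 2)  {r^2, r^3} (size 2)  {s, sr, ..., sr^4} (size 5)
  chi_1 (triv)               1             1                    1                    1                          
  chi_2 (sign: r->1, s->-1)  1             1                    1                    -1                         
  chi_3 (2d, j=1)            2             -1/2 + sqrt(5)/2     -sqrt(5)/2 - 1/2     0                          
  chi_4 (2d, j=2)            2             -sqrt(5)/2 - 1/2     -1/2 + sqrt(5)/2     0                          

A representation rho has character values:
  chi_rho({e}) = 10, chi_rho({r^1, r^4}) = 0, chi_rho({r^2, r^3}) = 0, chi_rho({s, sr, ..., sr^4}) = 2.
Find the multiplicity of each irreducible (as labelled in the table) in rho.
Multiplicities: chi_1: 2, chi_2: 0, chi_3: 2, chi_4: 2.

Proof sketch: Use <chi_rho, chi> = (1/|G|) sum_C |C| * chi_rho(C) * conj(chi(C)) with |G| = 10 for each irreducible chi in the table:
  <chi_rho, chi_1> = (1/10)[1*(10)*conj(1) + 2*(0)*conj(1) + 2*(0)*conj(1) + 5*(2)*conj(1)]
      = (1/10)[(10) + (0) + (0) + (10)] = 20/10 = 2
  <chi_rho, chi_2> = (1/10)[1*(10)*conj(1) + 2*(0)*conj(1) + 2*(0)*conj(1) + 5*(2)*conj(-1)]
      = (1/10)[(10) + (0) + (0) + (-10)] = 0/10 = 0
  <chi_rho, chi_3> = (1/10)[1*(10)*conj(2) + 2*(0)*conj(-1/2 + sqrt(5)/2) + 2*(0)*conj(-sqrt(5)/2 - 1/2) + 5*(2)*conj(0)]
      = (1/10)[(20) + (0) + (0) + (0)] = 20/10 = 2
  <chi_rho, chi_4> = (1/10)[1*(10)*conj(2) + 2*(0)*conj(-sqrt(5)/2 - 1/2) + 2*(0)*conj(-1/2 + sqrt(5)/2) + 5*(2)*conj(0)]
      = (1/10)[(20) + (0) + (0) + (0)] = 20/10 = 2
Dimension check: dim(rho) = sum (mult * dim) = 2*1 + 0*1 + 2*2 + 2*2 = 10 = chi_rho(e) = 10.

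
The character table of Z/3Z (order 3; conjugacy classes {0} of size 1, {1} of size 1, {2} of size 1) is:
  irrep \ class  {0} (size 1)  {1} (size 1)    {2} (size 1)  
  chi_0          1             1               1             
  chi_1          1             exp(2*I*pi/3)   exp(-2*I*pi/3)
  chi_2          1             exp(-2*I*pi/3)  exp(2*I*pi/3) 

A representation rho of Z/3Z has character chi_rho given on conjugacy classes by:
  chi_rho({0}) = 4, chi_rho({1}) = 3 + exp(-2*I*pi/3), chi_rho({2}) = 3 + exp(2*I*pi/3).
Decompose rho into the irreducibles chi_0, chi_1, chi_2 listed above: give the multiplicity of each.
Multiplicities: chi_0: 3, chi_1: 0, chi_2: 1.

Justification: Use <chi_rho, chi> = (1/|G|) sum_C |C| * chi_rho(C) * conj(chi(C)) with |G| = 3 for each irreducible chi in the table:
  <chi_rho, chi_0> = (1/3)[1*(4)*conj(1) + 1*(3 + exp(-2*I*pi/3))*conj(1) + 1*(3 + exp(2*I*pi/3))*conj(1)]
      = (1/3)[(4) + (3 + exp(-2*I*pi/3)) + (3 + exp(2*I*pi/3))] = 9/3 = 3
  <chi_rho, chi_1> = (1/3)[1*(4)*conj(1) + 1*(3 + exp(-2*I*pi/3))*conj(exp(2*I*pi/3)) + 1*(3 + exp(2*I*pi/3))*conj(exp(-2*I*pi/3))]
      = (1/3)[(4) + (3*exp(-2*I*pi/3) + exp(2*I*pi/3)) + (exp(-2*I*pi/3) + 3*exp(2*I*pi/3))] = 0/3 = 0
  <chi_rho, chi_2> = (1/3)[1*(4)*conj(1) + 1*(3 + exp(-2*I*pi/3))*conj(exp(-2*I*pi/3)) + 1*(3 + exp(2*I*pi/3))*conj(exp(2*I*pi/3))]
      = (1/3)[(4) + (1 + 3*exp(2*I*pi/3)) + (1 + 3*exp(-2*I*pi/3))] = 3/3 = 1
(Exp terms are combined using exp(i*s)*conj(exp(i*t)) = exp(i*(s-t)), and sums of them are collapsed using the identity that for every m > 1 the m distinct m-th roots of unity sum to 0, e.g. 1 + exp(2*I*pi/3) + exp(-2*I*pi/3) = 0.)
Dimension check: dim(rho) = sum (mult * dim) = 3*1 + 0*1 + 1*1 = 4 = chi_rho(e) = 4.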